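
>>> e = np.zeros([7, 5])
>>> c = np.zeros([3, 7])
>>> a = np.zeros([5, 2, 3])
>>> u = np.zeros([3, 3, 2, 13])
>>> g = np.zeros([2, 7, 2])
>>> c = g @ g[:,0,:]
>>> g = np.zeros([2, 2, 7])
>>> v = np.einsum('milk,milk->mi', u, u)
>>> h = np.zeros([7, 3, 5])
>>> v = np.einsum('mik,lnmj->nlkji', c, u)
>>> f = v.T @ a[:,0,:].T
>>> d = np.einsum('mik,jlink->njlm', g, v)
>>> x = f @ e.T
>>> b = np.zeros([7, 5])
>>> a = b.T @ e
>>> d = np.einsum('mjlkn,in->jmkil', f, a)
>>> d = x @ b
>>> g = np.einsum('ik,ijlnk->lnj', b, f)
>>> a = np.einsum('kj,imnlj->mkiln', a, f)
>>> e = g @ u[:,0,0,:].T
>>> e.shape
(2, 3, 3)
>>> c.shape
(2, 7, 2)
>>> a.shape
(13, 5, 7, 3, 2)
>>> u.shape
(3, 3, 2, 13)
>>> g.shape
(2, 3, 13)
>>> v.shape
(3, 3, 2, 13, 7)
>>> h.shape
(7, 3, 5)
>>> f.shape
(7, 13, 2, 3, 5)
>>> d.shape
(7, 13, 2, 3, 5)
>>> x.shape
(7, 13, 2, 3, 7)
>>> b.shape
(7, 5)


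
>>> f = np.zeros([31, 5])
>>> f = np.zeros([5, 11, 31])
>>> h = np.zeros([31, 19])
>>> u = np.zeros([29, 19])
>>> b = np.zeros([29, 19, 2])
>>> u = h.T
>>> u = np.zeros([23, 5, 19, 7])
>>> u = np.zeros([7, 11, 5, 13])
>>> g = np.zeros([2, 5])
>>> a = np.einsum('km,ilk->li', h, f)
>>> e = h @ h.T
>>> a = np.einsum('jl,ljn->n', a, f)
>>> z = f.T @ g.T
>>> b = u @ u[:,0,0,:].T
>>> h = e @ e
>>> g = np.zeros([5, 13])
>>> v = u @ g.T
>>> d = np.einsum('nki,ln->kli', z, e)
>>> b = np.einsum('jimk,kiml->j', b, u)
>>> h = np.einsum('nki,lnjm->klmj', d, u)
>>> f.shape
(5, 11, 31)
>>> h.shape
(31, 7, 13, 5)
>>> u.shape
(7, 11, 5, 13)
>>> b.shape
(7,)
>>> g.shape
(5, 13)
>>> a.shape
(31,)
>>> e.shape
(31, 31)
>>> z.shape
(31, 11, 2)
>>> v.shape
(7, 11, 5, 5)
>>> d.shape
(11, 31, 2)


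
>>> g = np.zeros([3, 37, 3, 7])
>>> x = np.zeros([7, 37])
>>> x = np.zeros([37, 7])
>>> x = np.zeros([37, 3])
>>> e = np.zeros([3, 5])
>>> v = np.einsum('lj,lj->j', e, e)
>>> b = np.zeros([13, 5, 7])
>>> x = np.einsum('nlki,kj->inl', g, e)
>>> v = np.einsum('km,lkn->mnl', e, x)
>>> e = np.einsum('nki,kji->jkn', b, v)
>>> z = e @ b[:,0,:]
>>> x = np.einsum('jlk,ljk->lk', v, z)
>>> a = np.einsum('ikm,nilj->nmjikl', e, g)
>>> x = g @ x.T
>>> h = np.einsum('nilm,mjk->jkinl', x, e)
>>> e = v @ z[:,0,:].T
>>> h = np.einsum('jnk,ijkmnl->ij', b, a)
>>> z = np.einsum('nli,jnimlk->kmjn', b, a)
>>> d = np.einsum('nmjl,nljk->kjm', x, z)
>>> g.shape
(3, 37, 3, 7)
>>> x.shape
(3, 37, 3, 37)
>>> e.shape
(5, 37, 37)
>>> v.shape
(5, 37, 7)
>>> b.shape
(13, 5, 7)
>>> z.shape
(3, 37, 3, 13)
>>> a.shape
(3, 13, 7, 37, 5, 3)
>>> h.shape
(3, 13)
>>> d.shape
(13, 3, 37)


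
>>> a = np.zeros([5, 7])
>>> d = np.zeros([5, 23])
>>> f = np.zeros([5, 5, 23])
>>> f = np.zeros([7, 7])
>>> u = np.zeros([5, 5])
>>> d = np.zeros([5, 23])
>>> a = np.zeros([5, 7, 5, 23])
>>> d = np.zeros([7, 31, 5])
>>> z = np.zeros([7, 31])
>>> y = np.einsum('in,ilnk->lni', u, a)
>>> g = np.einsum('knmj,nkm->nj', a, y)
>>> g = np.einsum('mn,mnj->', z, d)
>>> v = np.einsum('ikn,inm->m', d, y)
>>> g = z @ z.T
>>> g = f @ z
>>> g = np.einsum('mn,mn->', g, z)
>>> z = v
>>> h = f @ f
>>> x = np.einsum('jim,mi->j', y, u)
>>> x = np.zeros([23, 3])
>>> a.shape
(5, 7, 5, 23)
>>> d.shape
(7, 31, 5)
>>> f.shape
(7, 7)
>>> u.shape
(5, 5)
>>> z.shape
(5,)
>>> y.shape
(7, 5, 5)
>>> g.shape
()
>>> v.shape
(5,)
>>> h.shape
(7, 7)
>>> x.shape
(23, 3)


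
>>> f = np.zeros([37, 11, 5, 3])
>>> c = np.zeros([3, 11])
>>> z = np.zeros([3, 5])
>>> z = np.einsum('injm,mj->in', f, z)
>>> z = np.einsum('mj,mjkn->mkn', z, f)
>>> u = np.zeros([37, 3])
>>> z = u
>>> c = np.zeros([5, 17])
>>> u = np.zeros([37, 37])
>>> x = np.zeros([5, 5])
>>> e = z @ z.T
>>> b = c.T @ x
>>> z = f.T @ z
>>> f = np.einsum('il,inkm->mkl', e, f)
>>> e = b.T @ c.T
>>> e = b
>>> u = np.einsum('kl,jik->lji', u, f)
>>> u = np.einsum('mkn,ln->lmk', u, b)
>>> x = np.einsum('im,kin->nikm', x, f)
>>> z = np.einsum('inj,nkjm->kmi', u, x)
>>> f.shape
(3, 5, 37)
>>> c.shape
(5, 17)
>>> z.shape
(5, 5, 17)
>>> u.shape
(17, 37, 3)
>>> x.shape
(37, 5, 3, 5)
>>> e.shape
(17, 5)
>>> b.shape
(17, 5)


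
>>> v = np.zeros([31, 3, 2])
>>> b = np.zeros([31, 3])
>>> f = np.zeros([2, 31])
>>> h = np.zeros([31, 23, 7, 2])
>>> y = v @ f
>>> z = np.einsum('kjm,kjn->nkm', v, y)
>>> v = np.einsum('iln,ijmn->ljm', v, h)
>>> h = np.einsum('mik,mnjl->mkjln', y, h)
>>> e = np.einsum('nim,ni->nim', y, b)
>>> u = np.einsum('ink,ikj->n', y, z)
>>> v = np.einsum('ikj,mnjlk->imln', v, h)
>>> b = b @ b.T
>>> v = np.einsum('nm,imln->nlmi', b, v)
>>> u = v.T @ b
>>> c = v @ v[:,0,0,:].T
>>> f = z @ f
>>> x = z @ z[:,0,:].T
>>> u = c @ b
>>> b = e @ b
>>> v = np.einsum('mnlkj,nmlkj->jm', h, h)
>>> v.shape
(23, 31)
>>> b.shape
(31, 3, 31)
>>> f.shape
(31, 31, 31)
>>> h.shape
(31, 31, 7, 2, 23)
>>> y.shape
(31, 3, 31)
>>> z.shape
(31, 31, 2)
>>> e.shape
(31, 3, 31)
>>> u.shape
(31, 2, 31, 31)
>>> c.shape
(31, 2, 31, 31)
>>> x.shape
(31, 31, 31)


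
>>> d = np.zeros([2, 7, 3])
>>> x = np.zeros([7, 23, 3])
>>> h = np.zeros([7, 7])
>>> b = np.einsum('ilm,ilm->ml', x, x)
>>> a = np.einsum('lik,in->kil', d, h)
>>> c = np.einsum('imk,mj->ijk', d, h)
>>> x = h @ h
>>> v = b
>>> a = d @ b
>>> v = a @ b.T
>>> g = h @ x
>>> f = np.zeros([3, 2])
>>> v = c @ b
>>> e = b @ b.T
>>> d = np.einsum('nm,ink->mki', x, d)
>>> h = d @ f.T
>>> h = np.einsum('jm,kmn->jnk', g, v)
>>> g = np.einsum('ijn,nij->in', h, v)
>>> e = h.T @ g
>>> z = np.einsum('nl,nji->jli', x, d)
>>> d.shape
(7, 3, 2)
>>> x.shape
(7, 7)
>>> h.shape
(7, 23, 2)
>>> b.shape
(3, 23)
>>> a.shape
(2, 7, 23)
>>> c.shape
(2, 7, 3)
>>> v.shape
(2, 7, 23)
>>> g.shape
(7, 2)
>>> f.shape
(3, 2)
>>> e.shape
(2, 23, 2)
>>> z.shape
(3, 7, 2)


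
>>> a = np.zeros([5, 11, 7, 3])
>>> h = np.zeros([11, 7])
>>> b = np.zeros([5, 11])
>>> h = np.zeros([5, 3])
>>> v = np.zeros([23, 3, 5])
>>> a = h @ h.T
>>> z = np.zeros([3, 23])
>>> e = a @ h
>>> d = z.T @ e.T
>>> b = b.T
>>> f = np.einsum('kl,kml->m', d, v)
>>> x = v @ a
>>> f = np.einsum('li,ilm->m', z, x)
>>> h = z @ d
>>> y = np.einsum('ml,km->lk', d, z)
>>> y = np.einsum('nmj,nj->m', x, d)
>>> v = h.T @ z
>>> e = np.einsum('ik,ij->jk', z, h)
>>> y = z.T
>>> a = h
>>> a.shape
(3, 5)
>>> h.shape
(3, 5)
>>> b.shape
(11, 5)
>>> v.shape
(5, 23)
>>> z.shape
(3, 23)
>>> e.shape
(5, 23)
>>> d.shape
(23, 5)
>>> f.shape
(5,)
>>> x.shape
(23, 3, 5)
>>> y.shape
(23, 3)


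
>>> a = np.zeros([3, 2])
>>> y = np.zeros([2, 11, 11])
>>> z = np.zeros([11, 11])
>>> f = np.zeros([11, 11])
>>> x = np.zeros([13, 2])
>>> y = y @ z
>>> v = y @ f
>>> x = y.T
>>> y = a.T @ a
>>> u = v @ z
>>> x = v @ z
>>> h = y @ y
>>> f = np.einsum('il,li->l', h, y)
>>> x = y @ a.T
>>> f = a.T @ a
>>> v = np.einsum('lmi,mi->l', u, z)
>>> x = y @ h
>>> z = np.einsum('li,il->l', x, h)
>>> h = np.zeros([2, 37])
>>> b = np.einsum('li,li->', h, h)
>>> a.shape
(3, 2)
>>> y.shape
(2, 2)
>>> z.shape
(2,)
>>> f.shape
(2, 2)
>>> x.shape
(2, 2)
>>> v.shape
(2,)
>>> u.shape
(2, 11, 11)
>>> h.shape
(2, 37)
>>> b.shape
()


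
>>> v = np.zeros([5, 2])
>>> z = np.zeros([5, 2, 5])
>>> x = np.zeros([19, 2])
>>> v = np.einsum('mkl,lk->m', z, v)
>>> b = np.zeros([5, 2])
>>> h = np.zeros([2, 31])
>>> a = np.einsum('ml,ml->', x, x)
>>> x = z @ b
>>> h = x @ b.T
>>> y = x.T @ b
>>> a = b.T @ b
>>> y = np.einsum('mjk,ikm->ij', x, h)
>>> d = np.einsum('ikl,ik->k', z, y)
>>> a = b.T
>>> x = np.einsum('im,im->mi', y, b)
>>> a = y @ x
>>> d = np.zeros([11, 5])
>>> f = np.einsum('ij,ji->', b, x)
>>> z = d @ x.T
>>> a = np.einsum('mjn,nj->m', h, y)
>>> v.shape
(5,)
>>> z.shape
(11, 2)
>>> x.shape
(2, 5)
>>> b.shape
(5, 2)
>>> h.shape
(5, 2, 5)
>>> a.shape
(5,)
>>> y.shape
(5, 2)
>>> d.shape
(11, 5)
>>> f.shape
()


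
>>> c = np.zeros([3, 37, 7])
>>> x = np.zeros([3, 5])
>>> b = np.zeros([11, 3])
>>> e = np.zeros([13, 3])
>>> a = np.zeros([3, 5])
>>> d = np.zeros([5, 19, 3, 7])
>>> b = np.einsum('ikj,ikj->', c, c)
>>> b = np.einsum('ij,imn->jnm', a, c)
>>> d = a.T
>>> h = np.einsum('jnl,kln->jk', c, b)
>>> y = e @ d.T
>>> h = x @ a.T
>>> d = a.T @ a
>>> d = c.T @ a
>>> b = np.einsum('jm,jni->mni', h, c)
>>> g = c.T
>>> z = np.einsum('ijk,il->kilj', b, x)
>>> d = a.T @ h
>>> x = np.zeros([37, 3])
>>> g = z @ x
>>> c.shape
(3, 37, 7)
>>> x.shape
(37, 3)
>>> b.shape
(3, 37, 7)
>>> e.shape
(13, 3)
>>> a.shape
(3, 5)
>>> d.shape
(5, 3)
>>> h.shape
(3, 3)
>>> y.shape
(13, 5)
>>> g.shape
(7, 3, 5, 3)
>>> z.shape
(7, 3, 5, 37)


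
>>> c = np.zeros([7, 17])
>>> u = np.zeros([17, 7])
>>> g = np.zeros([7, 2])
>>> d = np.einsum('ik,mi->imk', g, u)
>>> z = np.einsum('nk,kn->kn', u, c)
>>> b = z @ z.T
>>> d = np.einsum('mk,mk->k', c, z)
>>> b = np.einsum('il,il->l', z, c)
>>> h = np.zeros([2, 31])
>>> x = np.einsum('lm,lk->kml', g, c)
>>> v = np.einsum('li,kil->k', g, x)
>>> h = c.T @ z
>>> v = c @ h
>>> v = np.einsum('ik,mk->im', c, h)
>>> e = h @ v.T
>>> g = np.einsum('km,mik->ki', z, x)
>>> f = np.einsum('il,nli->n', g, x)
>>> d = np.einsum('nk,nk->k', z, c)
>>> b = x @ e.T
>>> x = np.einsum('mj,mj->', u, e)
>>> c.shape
(7, 17)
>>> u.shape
(17, 7)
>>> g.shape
(7, 2)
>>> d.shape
(17,)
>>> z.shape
(7, 17)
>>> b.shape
(17, 2, 17)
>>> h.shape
(17, 17)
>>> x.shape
()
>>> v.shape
(7, 17)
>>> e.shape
(17, 7)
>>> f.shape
(17,)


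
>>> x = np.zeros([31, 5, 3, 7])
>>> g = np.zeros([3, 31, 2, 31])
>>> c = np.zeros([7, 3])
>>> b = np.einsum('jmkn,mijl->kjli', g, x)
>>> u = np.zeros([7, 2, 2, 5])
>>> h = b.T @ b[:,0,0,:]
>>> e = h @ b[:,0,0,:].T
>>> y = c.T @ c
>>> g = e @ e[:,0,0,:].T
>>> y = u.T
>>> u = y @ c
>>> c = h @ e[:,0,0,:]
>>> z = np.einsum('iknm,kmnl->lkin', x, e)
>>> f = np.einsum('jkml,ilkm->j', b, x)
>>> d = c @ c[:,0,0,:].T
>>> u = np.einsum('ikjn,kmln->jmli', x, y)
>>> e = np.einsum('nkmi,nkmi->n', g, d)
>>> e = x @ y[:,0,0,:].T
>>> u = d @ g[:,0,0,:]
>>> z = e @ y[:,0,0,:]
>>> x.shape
(31, 5, 3, 7)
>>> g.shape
(5, 7, 3, 5)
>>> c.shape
(5, 7, 3, 2)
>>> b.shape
(2, 3, 7, 5)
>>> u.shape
(5, 7, 3, 5)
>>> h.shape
(5, 7, 3, 5)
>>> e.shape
(31, 5, 3, 5)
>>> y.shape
(5, 2, 2, 7)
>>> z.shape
(31, 5, 3, 7)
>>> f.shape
(2,)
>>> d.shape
(5, 7, 3, 5)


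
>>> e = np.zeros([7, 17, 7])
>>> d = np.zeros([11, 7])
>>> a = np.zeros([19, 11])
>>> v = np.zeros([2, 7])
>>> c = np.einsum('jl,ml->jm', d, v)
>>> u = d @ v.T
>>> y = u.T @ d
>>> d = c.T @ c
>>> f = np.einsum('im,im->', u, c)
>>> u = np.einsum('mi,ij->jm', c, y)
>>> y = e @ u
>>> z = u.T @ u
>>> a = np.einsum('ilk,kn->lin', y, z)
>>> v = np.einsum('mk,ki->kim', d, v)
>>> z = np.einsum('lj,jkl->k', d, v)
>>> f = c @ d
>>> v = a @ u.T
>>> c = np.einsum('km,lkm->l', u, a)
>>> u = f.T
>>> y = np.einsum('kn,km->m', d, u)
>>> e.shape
(7, 17, 7)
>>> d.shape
(2, 2)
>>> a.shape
(17, 7, 11)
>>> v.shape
(17, 7, 7)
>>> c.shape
(17,)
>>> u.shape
(2, 11)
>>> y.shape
(11,)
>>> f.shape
(11, 2)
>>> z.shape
(7,)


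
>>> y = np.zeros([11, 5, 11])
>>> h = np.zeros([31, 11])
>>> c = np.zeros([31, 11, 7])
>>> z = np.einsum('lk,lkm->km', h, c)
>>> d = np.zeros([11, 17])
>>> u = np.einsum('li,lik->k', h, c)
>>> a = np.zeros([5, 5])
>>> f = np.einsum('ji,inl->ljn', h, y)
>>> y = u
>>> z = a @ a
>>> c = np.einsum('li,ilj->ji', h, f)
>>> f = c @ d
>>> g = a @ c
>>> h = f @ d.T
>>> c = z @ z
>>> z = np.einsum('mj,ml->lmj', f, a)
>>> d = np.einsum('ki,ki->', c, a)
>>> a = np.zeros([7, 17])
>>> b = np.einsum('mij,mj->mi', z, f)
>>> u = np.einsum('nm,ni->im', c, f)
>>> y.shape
(7,)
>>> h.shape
(5, 11)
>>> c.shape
(5, 5)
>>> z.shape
(5, 5, 17)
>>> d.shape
()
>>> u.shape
(17, 5)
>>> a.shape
(7, 17)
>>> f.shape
(5, 17)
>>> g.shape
(5, 11)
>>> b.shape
(5, 5)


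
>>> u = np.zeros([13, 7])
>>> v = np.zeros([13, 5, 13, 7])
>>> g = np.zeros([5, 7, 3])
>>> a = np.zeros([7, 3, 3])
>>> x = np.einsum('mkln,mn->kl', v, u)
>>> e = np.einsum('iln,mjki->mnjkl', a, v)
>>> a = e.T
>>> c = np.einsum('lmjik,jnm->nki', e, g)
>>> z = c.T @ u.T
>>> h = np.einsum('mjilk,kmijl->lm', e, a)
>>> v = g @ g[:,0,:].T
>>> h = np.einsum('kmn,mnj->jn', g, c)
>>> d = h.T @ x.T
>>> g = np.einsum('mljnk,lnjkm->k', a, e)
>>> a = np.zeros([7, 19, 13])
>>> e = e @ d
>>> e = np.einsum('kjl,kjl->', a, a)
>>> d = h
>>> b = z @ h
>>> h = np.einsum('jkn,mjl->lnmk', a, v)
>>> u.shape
(13, 7)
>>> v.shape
(5, 7, 5)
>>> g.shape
(13,)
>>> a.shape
(7, 19, 13)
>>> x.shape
(5, 13)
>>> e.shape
()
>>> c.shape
(7, 3, 13)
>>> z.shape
(13, 3, 13)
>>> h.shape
(5, 13, 5, 19)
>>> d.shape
(13, 3)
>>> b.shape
(13, 3, 3)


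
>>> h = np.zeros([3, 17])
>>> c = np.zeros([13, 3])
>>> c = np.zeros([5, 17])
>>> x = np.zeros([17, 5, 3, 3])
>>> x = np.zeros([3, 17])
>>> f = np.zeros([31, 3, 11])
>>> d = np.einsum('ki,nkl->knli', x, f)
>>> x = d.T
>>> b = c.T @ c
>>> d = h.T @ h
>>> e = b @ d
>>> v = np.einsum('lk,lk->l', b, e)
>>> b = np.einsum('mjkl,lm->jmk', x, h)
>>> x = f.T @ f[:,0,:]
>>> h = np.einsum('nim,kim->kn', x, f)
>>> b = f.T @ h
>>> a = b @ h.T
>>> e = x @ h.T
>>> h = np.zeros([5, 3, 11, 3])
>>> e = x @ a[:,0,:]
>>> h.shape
(5, 3, 11, 3)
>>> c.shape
(5, 17)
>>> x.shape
(11, 3, 11)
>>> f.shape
(31, 3, 11)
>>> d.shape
(17, 17)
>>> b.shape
(11, 3, 11)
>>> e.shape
(11, 3, 31)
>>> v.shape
(17,)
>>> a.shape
(11, 3, 31)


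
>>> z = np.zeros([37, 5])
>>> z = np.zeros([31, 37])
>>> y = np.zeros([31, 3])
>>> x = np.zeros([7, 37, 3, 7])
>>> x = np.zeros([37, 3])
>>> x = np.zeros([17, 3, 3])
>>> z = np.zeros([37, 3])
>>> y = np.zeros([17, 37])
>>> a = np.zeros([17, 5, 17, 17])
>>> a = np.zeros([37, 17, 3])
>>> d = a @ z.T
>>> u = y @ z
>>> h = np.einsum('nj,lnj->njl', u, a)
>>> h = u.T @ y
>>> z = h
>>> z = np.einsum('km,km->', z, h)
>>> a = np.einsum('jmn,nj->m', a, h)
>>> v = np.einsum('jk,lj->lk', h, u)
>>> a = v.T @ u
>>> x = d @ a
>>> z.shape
()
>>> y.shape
(17, 37)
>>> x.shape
(37, 17, 3)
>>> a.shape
(37, 3)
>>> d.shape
(37, 17, 37)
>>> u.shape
(17, 3)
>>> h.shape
(3, 37)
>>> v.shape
(17, 37)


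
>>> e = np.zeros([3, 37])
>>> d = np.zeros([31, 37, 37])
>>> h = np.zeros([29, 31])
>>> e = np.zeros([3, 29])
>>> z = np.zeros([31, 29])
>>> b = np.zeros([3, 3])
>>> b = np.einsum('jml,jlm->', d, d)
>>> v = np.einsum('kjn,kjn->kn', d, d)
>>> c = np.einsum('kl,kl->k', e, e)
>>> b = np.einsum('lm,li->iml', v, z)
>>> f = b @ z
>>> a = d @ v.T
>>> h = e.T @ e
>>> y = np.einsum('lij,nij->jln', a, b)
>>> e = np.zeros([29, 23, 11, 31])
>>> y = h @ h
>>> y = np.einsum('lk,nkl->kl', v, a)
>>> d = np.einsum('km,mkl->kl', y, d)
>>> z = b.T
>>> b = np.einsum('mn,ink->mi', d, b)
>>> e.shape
(29, 23, 11, 31)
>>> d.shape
(37, 37)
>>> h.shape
(29, 29)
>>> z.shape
(31, 37, 29)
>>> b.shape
(37, 29)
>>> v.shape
(31, 37)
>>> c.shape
(3,)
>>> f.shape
(29, 37, 29)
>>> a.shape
(31, 37, 31)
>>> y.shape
(37, 31)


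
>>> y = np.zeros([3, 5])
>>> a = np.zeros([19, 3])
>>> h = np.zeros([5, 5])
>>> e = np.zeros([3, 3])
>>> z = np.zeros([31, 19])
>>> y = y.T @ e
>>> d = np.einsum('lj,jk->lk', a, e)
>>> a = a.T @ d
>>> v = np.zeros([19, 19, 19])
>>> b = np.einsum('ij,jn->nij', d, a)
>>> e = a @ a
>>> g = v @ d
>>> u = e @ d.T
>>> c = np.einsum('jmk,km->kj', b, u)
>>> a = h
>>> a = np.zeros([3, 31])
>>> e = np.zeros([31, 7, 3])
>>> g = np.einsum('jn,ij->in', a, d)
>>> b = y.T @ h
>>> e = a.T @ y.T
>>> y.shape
(5, 3)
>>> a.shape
(3, 31)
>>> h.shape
(5, 5)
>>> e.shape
(31, 5)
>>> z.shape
(31, 19)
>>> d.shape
(19, 3)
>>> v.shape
(19, 19, 19)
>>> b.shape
(3, 5)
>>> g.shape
(19, 31)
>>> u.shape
(3, 19)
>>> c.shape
(3, 3)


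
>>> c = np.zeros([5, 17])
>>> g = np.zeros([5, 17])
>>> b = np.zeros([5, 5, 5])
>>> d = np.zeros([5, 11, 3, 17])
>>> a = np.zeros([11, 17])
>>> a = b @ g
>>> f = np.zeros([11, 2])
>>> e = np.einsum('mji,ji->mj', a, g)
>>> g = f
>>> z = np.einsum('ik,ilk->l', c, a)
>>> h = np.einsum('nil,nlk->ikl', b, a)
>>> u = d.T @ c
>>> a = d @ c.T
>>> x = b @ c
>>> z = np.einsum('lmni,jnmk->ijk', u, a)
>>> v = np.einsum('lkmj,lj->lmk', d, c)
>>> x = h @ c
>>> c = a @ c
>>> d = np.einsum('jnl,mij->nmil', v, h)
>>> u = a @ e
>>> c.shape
(5, 11, 3, 17)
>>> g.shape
(11, 2)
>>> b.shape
(5, 5, 5)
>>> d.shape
(3, 5, 17, 11)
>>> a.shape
(5, 11, 3, 5)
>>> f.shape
(11, 2)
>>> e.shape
(5, 5)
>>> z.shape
(17, 5, 5)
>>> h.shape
(5, 17, 5)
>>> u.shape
(5, 11, 3, 5)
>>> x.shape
(5, 17, 17)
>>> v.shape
(5, 3, 11)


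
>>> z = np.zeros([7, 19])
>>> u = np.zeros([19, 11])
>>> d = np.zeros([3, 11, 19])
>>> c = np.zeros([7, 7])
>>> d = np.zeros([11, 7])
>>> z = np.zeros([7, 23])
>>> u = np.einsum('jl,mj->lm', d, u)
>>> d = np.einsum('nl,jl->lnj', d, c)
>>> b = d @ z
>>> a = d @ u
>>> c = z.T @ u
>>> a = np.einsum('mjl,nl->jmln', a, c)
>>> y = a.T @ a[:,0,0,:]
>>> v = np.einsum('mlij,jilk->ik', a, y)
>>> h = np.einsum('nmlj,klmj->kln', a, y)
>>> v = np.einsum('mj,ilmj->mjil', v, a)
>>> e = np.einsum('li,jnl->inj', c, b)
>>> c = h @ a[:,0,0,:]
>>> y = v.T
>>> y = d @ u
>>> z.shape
(7, 23)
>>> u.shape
(7, 19)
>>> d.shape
(7, 11, 7)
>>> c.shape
(23, 19, 23)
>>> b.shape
(7, 11, 23)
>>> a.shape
(11, 7, 19, 23)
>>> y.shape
(7, 11, 19)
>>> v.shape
(19, 23, 11, 7)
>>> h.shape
(23, 19, 11)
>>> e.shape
(19, 11, 7)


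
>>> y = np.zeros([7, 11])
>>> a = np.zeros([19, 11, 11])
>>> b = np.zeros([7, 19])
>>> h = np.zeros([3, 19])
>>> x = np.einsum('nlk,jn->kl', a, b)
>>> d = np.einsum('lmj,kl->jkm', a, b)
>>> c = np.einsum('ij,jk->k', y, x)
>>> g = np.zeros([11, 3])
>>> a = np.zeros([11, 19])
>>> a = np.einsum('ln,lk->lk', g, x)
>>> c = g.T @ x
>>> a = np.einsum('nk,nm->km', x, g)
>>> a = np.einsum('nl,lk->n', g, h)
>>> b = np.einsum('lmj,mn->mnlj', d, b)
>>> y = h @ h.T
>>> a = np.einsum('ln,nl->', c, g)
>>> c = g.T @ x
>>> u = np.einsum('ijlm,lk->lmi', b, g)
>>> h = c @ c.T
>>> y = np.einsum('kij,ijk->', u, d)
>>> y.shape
()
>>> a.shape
()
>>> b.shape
(7, 19, 11, 11)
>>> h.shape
(3, 3)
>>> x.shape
(11, 11)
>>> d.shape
(11, 7, 11)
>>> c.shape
(3, 11)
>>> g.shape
(11, 3)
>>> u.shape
(11, 11, 7)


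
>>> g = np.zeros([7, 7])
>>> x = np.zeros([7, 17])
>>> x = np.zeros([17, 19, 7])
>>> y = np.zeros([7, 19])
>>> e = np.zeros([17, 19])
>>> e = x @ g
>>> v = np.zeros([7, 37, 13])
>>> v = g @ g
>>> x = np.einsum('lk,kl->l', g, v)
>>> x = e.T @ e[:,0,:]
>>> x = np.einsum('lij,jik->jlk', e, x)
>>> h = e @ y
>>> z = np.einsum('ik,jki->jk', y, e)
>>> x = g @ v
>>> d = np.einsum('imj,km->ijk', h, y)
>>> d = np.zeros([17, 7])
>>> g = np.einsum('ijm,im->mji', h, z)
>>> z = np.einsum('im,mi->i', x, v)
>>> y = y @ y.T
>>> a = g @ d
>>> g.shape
(19, 19, 17)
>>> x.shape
(7, 7)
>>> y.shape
(7, 7)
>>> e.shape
(17, 19, 7)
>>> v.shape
(7, 7)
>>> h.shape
(17, 19, 19)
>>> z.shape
(7,)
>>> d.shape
(17, 7)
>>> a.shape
(19, 19, 7)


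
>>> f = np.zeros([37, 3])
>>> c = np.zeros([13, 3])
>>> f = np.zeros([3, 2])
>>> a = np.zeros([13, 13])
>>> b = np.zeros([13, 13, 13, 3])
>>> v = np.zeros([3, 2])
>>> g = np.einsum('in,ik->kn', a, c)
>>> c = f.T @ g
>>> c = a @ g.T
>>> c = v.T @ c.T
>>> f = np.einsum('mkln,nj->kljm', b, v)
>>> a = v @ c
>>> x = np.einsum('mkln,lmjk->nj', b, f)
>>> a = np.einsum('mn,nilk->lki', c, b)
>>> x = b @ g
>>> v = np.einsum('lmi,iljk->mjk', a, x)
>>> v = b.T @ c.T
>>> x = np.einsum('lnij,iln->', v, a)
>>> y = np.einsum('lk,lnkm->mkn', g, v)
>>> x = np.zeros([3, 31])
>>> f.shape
(13, 13, 2, 13)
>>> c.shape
(2, 13)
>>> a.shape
(13, 3, 13)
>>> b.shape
(13, 13, 13, 3)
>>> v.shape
(3, 13, 13, 2)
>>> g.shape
(3, 13)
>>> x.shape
(3, 31)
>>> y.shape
(2, 13, 13)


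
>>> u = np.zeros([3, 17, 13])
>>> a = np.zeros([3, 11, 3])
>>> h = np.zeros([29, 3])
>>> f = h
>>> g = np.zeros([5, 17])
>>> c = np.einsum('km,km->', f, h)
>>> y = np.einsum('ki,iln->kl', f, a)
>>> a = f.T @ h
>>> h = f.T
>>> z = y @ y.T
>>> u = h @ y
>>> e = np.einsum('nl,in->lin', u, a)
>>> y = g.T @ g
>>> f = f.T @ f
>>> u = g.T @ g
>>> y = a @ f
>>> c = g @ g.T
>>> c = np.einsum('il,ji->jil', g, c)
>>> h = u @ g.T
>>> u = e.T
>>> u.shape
(3, 3, 11)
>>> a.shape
(3, 3)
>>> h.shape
(17, 5)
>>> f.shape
(3, 3)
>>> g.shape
(5, 17)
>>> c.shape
(5, 5, 17)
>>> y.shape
(3, 3)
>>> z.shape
(29, 29)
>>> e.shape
(11, 3, 3)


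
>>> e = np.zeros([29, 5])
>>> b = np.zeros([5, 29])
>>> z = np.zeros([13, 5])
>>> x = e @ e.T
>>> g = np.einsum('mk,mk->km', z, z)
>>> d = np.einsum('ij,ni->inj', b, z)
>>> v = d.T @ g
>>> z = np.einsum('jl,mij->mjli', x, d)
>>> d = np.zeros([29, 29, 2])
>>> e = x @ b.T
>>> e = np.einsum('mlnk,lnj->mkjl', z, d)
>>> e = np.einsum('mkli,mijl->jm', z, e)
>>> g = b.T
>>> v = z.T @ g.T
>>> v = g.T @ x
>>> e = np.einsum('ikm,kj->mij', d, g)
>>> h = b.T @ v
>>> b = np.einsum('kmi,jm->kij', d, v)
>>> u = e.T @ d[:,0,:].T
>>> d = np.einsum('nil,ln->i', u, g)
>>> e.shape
(2, 29, 5)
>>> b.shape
(29, 2, 5)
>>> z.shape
(5, 29, 29, 13)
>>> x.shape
(29, 29)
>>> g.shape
(29, 5)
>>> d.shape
(29,)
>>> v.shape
(5, 29)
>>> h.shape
(29, 29)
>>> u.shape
(5, 29, 29)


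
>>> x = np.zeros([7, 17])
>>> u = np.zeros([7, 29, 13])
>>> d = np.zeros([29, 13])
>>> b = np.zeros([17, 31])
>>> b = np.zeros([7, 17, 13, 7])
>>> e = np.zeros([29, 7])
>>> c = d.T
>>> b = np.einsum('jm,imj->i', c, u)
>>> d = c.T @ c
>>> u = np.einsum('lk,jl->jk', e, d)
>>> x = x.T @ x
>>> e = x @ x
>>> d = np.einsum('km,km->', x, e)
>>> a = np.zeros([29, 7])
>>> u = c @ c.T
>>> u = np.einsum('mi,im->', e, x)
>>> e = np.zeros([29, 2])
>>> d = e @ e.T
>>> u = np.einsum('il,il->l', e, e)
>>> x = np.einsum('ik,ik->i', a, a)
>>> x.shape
(29,)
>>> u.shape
(2,)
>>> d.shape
(29, 29)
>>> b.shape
(7,)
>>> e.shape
(29, 2)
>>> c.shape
(13, 29)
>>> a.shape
(29, 7)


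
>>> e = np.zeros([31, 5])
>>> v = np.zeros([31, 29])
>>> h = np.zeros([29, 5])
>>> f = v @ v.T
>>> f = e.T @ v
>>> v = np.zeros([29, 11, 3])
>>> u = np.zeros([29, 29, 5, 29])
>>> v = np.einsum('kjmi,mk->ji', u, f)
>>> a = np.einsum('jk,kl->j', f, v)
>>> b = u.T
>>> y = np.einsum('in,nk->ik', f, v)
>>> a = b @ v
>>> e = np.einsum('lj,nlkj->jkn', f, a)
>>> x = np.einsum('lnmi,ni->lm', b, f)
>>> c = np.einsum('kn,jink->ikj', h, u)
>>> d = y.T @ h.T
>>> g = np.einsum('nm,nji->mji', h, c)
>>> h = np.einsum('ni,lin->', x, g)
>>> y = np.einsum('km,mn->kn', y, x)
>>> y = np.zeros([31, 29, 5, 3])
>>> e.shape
(29, 29, 29)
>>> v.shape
(29, 29)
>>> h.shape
()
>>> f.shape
(5, 29)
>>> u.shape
(29, 29, 5, 29)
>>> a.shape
(29, 5, 29, 29)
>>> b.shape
(29, 5, 29, 29)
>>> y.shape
(31, 29, 5, 3)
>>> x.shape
(29, 29)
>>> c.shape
(29, 29, 29)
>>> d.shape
(29, 29)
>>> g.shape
(5, 29, 29)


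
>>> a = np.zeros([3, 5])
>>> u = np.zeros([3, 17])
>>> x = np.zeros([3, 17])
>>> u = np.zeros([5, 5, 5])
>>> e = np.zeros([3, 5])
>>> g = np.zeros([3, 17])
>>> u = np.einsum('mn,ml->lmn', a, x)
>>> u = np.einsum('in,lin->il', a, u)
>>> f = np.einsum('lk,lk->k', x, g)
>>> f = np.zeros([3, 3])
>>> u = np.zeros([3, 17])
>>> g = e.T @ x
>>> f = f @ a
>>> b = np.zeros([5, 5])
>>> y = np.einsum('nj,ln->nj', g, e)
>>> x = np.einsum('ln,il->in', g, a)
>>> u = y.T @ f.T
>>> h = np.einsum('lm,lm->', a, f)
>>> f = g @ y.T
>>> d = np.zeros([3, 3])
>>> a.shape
(3, 5)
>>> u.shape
(17, 3)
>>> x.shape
(3, 17)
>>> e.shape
(3, 5)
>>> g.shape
(5, 17)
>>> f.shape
(5, 5)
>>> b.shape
(5, 5)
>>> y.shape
(5, 17)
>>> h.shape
()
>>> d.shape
(3, 3)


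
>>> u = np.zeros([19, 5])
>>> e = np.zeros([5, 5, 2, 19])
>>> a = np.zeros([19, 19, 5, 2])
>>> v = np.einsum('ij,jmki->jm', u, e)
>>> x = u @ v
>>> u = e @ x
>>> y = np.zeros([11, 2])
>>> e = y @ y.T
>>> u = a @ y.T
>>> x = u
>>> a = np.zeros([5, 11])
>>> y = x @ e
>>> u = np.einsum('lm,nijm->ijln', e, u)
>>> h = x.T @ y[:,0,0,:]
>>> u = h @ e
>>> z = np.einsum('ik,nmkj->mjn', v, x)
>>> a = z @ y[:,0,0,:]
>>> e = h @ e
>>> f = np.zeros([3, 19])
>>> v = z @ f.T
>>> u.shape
(11, 5, 19, 11)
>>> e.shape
(11, 5, 19, 11)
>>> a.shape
(19, 11, 11)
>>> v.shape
(19, 11, 3)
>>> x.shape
(19, 19, 5, 11)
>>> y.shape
(19, 19, 5, 11)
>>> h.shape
(11, 5, 19, 11)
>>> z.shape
(19, 11, 19)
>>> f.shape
(3, 19)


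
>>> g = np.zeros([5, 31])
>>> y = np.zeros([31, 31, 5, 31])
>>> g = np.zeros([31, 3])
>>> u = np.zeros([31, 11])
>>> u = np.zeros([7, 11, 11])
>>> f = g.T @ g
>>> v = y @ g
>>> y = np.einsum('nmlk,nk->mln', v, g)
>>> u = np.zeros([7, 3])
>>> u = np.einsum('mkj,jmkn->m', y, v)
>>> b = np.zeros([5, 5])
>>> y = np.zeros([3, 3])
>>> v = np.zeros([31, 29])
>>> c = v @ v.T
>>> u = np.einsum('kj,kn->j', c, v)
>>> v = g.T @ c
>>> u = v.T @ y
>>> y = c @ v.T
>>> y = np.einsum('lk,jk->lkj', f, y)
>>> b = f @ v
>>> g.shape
(31, 3)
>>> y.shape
(3, 3, 31)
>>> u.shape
(31, 3)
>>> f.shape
(3, 3)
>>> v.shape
(3, 31)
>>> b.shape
(3, 31)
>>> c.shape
(31, 31)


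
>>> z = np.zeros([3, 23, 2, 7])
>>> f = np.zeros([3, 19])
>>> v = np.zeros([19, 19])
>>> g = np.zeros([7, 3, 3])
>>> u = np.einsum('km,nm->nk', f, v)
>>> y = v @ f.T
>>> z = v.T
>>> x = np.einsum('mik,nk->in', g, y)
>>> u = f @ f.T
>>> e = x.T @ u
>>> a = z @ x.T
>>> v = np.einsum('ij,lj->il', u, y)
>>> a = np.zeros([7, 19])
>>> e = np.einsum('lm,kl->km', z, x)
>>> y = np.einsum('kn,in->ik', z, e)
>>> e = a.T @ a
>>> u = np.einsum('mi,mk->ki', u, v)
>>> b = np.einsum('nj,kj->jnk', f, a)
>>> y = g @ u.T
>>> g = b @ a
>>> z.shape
(19, 19)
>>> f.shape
(3, 19)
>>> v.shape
(3, 19)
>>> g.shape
(19, 3, 19)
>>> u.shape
(19, 3)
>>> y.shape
(7, 3, 19)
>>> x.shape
(3, 19)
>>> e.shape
(19, 19)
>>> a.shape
(7, 19)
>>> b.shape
(19, 3, 7)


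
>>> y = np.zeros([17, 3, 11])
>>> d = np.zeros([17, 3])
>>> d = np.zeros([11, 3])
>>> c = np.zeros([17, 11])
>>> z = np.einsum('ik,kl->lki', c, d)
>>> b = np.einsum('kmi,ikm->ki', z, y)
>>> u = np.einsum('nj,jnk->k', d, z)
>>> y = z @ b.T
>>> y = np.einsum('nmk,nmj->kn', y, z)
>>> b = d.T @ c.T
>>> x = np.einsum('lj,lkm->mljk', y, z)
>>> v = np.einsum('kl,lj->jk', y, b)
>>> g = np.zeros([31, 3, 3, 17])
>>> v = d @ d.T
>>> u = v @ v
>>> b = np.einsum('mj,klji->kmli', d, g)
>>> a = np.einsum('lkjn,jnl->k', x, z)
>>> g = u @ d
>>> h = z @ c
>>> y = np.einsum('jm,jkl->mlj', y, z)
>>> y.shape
(3, 17, 3)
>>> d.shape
(11, 3)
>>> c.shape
(17, 11)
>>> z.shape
(3, 11, 17)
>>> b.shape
(31, 11, 3, 17)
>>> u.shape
(11, 11)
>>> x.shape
(17, 3, 3, 11)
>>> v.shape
(11, 11)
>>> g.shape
(11, 3)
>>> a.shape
(3,)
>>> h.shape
(3, 11, 11)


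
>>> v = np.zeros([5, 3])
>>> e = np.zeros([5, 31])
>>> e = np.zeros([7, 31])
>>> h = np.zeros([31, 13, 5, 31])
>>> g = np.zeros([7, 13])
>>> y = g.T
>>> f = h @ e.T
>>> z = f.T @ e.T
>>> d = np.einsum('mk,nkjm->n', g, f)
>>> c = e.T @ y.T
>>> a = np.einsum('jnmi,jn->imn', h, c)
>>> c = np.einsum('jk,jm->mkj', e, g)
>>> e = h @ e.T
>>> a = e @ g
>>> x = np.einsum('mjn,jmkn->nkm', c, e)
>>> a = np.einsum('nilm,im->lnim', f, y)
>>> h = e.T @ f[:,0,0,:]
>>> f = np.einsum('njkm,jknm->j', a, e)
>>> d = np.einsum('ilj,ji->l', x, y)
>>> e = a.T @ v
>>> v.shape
(5, 3)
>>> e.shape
(7, 13, 31, 3)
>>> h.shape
(7, 5, 13, 7)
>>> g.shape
(7, 13)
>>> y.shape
(13, 7)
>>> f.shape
(31,)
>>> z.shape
(7, 5, 13, 7)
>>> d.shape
(5,)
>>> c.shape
(13, 31, 7)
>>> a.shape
(5, 31, 13, 7)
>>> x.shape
(7, 5, 13)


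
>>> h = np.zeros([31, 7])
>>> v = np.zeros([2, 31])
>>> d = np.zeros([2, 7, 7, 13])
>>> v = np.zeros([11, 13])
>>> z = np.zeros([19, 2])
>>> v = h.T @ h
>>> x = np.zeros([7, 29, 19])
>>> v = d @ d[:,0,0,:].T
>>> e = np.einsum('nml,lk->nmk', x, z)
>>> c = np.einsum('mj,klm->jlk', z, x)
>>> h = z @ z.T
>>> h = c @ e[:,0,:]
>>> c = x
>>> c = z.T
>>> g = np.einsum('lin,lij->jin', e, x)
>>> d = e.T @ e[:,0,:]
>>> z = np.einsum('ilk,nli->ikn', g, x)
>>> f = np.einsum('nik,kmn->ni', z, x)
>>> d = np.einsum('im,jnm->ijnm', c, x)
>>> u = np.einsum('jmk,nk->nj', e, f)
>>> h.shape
(2, 29, 2)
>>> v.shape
(2, 7, 7, 2)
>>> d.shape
(2, 7, 29, 19)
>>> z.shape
(19, 2, 7)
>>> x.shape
(7, 29, 19)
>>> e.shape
(7, 29, 2)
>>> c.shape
(2, 19)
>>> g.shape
(19, 29, 2)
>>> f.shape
(19, 2)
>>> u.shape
(19, 7)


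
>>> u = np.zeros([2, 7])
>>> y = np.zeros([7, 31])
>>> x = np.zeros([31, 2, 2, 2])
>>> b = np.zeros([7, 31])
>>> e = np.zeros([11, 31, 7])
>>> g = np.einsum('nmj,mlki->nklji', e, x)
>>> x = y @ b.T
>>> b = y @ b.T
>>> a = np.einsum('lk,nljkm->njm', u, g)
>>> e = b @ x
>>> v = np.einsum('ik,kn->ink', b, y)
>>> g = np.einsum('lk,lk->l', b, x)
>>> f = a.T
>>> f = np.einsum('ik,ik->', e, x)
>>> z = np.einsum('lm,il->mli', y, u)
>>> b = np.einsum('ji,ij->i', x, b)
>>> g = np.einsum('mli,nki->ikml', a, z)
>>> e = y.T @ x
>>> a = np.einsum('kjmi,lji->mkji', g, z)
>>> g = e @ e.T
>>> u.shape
(2, 7)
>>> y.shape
(7, 31)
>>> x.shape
(7, 7)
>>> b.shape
(7,)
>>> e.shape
(31, 7)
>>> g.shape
(31, 31)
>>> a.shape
(11, 2, 7, 2)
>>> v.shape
(7, 31, 7)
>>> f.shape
()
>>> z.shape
(31, 7, 2)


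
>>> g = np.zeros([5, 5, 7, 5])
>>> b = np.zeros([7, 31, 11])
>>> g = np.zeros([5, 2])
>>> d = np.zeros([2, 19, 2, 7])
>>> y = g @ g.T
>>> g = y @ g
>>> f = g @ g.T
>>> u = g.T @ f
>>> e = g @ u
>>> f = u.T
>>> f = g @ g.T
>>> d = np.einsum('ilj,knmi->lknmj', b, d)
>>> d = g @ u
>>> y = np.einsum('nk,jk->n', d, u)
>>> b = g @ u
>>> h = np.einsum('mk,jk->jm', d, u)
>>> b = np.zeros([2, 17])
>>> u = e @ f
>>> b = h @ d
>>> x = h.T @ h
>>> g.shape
(5, 2)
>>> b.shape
(2, 5)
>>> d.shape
(5, 5)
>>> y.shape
(5,)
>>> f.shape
(5, 5)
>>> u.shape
(5, 5)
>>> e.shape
(5, 5)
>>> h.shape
(2, 5)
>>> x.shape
(5, 5)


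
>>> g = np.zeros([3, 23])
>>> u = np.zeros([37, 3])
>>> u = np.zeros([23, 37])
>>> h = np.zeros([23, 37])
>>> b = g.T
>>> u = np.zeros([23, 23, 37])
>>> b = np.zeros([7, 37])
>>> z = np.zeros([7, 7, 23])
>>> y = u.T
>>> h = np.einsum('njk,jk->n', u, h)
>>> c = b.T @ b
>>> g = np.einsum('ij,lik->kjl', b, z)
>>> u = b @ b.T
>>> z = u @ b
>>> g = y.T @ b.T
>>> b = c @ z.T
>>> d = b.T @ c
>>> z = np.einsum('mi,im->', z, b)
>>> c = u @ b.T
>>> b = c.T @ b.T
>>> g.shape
(23, 23, 7)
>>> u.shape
(7, 7)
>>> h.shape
(23,)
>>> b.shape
(37, 37)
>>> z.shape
()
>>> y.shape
(37, 23, 23)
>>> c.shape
(7, 37)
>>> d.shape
(7, 37)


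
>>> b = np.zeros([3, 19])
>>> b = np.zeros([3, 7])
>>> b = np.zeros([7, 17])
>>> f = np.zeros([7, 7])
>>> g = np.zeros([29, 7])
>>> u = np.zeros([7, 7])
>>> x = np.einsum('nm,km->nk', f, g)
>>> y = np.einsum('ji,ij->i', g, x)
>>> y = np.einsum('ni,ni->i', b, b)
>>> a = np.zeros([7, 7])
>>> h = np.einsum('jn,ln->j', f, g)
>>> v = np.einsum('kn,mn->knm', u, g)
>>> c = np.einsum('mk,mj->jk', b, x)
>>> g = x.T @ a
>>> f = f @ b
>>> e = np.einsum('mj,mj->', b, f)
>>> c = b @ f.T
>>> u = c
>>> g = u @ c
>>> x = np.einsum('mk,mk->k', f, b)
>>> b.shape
(7, 17)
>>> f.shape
(7, 17)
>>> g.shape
(7, 7)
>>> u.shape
(7, 7)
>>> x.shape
(17,)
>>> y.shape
(17,)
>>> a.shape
(7, 7)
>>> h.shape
(7,)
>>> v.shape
(7, 7, 29)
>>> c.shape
(7, 7)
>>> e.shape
()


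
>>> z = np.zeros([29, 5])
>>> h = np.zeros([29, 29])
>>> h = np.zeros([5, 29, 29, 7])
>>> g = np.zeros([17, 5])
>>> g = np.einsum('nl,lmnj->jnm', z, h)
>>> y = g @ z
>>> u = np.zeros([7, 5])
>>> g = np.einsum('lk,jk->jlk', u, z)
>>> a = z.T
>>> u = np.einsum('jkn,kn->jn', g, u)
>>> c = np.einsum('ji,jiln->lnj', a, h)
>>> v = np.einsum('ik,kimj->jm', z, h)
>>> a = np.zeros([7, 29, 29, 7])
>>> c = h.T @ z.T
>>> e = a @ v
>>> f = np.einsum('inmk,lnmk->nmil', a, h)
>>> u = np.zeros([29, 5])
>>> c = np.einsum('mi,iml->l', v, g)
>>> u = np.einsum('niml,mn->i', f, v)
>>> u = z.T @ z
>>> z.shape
(29, 5)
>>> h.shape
(5, 29, 29, 7)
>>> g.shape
(29, 7, 5)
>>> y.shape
(7, 29, 5)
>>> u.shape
(5, 5)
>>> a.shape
(7, 29, 29, 7)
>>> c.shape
(5,)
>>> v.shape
(7, 29)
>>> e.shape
(7, 29, 29, 29)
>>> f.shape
(29, 29, 7, 5)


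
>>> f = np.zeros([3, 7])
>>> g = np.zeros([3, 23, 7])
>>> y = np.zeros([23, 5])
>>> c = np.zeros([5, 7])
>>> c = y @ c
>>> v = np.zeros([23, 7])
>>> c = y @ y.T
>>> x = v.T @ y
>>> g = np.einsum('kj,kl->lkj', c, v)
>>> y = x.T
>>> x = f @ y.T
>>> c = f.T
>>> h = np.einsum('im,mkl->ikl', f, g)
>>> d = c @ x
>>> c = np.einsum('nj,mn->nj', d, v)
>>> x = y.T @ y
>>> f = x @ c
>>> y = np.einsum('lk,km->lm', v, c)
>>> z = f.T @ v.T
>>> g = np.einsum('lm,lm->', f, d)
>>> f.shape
(7, 5)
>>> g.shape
()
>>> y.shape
(23, 5)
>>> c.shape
(7, 5)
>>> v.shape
(23, 7)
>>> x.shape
(7, 7)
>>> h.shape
(3, 23, 23)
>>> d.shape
(7, 5)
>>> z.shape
(5, 23)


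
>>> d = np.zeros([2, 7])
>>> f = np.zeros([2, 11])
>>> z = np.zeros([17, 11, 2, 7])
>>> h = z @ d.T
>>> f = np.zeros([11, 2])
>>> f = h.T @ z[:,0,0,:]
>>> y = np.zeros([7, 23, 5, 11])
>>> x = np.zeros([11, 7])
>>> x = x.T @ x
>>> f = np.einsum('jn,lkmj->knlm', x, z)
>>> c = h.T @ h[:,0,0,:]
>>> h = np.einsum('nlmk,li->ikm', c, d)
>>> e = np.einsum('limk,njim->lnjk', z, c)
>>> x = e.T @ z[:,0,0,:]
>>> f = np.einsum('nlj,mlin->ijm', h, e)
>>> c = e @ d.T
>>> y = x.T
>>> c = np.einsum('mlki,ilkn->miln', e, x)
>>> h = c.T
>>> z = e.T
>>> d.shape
(2, 7)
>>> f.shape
(2, 11, 17)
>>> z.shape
(7, 2, 2, 17)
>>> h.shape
(7, 2, 7, 17)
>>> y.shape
(7, 2, 2, 7)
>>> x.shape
(7, 2, 2, 7)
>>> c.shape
(17, 7, 2, 7)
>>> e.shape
(17, 2, 2, 7)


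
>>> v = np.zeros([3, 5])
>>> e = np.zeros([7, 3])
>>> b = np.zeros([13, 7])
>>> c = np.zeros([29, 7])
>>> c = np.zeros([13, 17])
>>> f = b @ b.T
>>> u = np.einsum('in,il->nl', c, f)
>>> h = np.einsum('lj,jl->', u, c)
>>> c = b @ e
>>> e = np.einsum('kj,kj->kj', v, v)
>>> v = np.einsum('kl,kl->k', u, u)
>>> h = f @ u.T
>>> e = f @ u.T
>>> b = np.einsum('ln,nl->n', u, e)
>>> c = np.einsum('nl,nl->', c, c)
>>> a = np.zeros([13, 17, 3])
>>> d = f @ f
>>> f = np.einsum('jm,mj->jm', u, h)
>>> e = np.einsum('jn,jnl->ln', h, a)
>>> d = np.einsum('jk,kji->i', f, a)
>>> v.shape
(17,)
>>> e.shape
(3, 17)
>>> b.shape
(13,)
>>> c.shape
()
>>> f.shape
(17, 13)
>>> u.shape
(17, 13)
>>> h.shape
(13, 17)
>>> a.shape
(13, 17, 3)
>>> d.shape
(3,)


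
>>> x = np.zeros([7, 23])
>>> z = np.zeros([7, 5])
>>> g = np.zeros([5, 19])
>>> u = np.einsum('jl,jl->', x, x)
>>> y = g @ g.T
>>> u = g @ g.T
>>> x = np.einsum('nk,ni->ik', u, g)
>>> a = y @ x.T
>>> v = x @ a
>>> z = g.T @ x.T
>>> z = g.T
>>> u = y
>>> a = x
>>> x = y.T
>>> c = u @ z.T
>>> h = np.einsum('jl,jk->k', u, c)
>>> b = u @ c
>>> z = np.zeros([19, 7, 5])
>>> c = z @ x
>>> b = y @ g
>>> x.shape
(5, 5)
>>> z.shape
(19, 7, 5)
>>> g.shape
(5, 19)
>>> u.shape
(5, 5)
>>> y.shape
(5, 5)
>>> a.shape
(19, 5)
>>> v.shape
(19, 19)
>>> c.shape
(19, 7, 5)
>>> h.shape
(19,)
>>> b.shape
(5, 19)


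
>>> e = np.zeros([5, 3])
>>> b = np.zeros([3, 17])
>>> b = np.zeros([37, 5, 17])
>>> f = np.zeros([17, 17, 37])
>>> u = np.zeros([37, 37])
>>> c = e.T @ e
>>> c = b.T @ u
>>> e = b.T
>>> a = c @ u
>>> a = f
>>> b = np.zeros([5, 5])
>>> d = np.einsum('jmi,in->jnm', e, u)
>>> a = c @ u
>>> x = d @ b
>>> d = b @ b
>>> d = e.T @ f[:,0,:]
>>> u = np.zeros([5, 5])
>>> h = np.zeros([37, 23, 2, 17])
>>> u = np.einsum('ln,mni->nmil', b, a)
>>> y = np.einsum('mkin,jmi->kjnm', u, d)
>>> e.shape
(17, 5, 37)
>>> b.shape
(5, 5)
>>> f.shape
(17, 17, 37)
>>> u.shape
(5, 17, 37, 5)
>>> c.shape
(17, 5, 37)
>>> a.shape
(17, 5, 37)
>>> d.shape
(37, 5, 37)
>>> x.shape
(17, 37, 5)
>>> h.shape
(37, 23, 2, 17)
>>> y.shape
(17, 37, 5, 5)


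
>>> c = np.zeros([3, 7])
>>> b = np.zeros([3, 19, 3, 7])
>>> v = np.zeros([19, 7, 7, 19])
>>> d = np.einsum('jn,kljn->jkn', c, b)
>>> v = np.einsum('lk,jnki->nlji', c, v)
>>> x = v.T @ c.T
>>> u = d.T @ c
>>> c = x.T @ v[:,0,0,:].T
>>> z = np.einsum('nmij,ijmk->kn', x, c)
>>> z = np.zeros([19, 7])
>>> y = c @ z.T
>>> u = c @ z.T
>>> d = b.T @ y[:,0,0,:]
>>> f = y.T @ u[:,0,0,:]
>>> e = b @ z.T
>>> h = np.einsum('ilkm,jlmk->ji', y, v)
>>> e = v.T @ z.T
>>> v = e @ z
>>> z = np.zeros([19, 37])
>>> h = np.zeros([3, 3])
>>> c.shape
(3, 3, 19, 7)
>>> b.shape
(3, 19, 3, 7)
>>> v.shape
(19, 19, 3, 7)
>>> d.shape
(7, 3, 19, 19)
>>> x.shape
(19, 19, 3, 3)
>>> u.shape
(3, 3, 19, 19)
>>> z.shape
(19, 37)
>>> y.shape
(3, 3, 19, 19)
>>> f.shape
(19, 19, 3, 19)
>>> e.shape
(19, 19, 3, 19)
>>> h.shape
(3, 3)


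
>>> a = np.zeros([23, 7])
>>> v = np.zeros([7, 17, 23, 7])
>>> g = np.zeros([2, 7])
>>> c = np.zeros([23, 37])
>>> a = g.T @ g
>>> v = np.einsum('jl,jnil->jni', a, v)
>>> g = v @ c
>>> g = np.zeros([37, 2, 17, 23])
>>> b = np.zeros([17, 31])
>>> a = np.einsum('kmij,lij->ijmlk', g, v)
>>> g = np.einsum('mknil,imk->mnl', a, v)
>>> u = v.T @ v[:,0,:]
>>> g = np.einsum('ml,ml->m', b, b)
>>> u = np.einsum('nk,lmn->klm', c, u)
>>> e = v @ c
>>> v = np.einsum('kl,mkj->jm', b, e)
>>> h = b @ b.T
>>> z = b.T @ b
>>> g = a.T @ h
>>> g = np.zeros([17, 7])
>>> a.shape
(17, 23, 2, 7, 37)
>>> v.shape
(37, 7)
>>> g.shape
(17, 7)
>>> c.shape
(23, 37)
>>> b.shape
(17, 31)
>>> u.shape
(37, 23, 17)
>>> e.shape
(7, 17, 37)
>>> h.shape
(17, 17)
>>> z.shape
(31, 31)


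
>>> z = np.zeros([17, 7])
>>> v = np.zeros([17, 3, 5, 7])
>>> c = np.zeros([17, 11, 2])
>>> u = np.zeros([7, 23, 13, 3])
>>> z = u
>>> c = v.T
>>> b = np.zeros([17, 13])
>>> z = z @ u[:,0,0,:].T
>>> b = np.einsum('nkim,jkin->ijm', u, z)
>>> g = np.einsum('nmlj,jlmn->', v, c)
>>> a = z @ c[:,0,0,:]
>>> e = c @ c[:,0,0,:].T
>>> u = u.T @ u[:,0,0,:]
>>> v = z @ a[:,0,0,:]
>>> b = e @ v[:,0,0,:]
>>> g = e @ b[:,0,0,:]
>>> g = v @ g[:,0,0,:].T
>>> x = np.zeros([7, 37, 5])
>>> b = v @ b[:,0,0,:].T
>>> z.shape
(7, 23, 13, 7)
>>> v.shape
(7, 23, 13, 17)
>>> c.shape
(7, 5, 3, 17)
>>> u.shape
(3, 13, 23, 3)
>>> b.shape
(7, 23, 13, 7)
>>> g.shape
(7, 23, 13, 7)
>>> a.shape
(7, 23, 13, 17)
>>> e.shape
(7, 5, 3, 7)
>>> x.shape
(7, 37, 5)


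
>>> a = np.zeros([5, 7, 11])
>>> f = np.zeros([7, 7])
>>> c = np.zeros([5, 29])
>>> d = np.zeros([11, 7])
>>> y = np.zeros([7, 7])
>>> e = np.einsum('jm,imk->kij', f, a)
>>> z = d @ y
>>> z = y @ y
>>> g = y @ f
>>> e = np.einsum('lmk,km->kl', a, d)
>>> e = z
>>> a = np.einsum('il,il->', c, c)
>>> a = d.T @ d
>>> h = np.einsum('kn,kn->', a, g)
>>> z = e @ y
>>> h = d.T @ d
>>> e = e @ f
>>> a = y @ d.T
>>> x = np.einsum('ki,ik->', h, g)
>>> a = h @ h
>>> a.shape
(7, 7)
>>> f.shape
(7, 7)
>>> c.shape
(5, 29)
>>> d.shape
(11, 7)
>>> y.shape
(7, 7)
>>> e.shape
(7, 7)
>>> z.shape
(7, 7)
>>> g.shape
(7, 7)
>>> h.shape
(7, 7)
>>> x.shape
()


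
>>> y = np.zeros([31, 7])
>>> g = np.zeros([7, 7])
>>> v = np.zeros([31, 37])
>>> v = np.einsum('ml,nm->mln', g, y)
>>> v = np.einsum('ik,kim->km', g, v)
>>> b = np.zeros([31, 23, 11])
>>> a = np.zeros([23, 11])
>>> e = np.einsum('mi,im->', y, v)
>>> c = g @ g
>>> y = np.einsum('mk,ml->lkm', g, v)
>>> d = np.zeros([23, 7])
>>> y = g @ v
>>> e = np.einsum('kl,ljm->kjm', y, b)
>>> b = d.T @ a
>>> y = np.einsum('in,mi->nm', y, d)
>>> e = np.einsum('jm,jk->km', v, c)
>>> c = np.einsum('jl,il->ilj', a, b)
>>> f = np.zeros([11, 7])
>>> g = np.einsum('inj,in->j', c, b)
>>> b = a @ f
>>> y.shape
(31, 23)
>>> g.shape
(23,)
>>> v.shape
(7, 31)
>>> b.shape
(23, 7)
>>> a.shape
(23, 11)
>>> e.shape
(7, 31)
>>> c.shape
(7, 11, 23)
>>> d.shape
(23, 7)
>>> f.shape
(11, 7)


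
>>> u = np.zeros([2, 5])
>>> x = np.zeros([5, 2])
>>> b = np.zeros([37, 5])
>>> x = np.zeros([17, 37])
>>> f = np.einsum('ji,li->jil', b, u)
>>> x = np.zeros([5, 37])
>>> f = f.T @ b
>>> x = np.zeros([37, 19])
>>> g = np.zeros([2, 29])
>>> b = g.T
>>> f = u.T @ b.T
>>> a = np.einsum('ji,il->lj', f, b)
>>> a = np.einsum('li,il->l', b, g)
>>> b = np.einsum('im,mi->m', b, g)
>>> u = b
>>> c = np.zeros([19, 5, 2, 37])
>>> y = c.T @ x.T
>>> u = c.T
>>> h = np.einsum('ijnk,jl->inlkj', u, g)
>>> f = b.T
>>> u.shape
(37, 2, 5, 19)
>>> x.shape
(37, 19)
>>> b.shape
(2,)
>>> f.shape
(2,)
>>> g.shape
(2, 29)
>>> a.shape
(29,)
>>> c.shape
(19, 5, 2, 37)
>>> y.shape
(37, 2, 5, 37)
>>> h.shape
(37, 5, 29, 19, 2)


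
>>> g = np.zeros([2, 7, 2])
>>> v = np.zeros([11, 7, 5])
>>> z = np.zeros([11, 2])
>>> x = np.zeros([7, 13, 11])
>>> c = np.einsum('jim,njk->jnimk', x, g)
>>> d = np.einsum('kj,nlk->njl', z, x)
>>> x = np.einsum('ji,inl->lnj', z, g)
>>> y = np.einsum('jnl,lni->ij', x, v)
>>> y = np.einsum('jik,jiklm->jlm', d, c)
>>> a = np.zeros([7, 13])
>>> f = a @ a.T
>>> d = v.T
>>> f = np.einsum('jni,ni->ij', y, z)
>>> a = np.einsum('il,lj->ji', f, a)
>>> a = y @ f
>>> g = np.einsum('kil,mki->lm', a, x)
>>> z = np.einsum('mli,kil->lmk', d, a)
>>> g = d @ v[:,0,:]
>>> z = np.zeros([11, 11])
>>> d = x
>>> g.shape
(5, 7, 5)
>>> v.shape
(11, 7, 5)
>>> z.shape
(11, 11)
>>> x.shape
(2, 7, 11)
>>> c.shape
(7, 2, 13, 11, 2)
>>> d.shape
(2, 7, 11)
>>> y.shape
(7, 11, 2)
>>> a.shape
(7, 11, 7)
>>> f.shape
(2, 7)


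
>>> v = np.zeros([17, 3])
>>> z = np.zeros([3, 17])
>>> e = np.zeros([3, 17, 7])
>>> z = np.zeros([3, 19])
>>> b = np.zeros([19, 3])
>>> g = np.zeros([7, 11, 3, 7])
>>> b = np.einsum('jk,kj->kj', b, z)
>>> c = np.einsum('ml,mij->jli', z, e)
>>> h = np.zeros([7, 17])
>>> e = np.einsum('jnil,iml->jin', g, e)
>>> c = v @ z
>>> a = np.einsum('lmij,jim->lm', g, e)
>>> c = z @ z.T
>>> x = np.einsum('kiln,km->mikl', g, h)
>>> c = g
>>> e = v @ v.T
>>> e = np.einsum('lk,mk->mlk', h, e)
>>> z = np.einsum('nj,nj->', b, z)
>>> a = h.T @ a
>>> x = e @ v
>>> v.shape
(17, 3)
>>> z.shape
()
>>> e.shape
(17, 7, 17)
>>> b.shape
(3, 19)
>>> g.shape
(7, 11, 3, 7)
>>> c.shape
(7, 11, 3, 7)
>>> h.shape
(7, 17)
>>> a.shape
(17, 11)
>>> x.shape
(17, 7, 3)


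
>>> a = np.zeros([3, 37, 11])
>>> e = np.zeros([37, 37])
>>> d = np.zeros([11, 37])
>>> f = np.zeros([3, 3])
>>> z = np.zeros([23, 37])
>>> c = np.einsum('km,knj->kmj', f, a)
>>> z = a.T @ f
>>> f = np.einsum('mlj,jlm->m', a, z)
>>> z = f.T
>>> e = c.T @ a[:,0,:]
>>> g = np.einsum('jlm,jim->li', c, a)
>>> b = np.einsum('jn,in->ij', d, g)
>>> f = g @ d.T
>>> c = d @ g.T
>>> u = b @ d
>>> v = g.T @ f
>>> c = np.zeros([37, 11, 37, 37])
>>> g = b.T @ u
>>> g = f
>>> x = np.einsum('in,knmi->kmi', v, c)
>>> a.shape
(3, 37, 11)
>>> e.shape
(11, 3, 11)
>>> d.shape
(11, 37)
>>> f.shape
(3, 11)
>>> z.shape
(3,)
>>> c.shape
(37, 11, 37, 37)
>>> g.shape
(3, 11)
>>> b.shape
(3, 11)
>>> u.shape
(3, 37)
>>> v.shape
(37, 11)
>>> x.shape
(37, 37, 37)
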